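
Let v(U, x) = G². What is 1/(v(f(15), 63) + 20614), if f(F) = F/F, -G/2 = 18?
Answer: 1/21910 ≈ 4.5641e-5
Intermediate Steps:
G = -36 (G = -2*18 = -36)
f(F) = 1
v(U, x) = 1296 (v(U, x) = (-36)² = 1296)
1/(v(f(15), 63) + 20614) = 1/(1296 + 20614) = 1/21910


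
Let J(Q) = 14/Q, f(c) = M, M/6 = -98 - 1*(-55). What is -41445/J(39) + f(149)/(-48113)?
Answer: -77767684503/673582 ≈ -1.1545e+5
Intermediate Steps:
M = -258 (M = 6*(-98 - 1*(-55)) = 6*(-98 + 55) = 6*(-43) = -258)
f(c) = -258
-41445/J(39) + f(149)/(-48113) = -41445/(14/39) - 258/(-48113) = -41445/(14*(1/39)) - 258*(-1/48113) = -41445/14/39 + 258/48113 = -41445*39/14 + 258/48113 = -1616355/14 + 258/48113 = -77767684503/673582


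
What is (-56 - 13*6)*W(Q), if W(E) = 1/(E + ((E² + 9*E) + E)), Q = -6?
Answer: 67/15 ≈ 4.4667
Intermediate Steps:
W(E) = 1/(E² + 11*E) (W(E) = 1/(E + (E² + 10*E)) = 1/(E² + 11*E))
(-56 - 13*6)*W(Q) = (-56 - 13*6)*(1/((-6)*(11 - 6))) = (-56 - 78)*(-⅙/5) = -(-67)/(3*5) = -134*(-1/30) = 67/15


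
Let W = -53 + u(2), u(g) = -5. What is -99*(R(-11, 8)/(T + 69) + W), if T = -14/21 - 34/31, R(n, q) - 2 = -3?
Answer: 35913933/6253 ≈ 5743.5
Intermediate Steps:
R(n, q) = -1 (R(n, q) = 2 - 3 = -1)
T = -164/93 (T = -14*1/21 - 34*1/31 = -2/3 - 34/31 = -164/93 ≈ -1.7634)
W = -58 (W = -53 - 5 = -58)
-99*(R(-11, 8)/(T + 69) + W) = -99*(-1/(-164/93 + 69) - 58) = -99*(-1/6253/93 - 58) = -99*(-1*93/6253 - 58) = -99*(-93/6253 - 58) = -99*(-362767/6253) = 35913933/6253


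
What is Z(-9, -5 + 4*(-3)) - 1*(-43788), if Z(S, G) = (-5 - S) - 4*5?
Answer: 43772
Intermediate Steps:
Z(S, G) = -25 - S (Z(S, G) = (-5 - S) - 20 = -25 - S)
Z(-9, -5 + 4*(-3)) - 1*(-43788) = (-25 - 1*(-9)) - 1*(-43788) = (-25 + 9) + 43788 = -16 + 43788 = 43772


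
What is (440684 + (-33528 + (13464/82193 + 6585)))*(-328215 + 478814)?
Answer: 5121364091408723/82193 ≈ 6.2309e+10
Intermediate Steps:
(440684 + (-33528 + (13464/82193 + 6585)))*(-328215 + 478814) = (440684 + (-33528 + (13464*(1/82193) + 6585)))*150599 = (440684 + (-33528 + (13464/82193 + 6585)))*150599 = (440684 + (-33528 + 541254369/82193))*150599 = (440684 - 2214512535/82193)*150599 = (34006627477/82193)*150599 = 5121364091408723/82193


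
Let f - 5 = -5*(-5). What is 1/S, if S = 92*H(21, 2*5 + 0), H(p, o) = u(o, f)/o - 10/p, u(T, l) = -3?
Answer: -105/7498 ≈ -0.014004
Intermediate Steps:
f = 30 (f = 5 - 5*(-5) = 5 + 25 = 30)
H(p, o) = -10/p - 3/o (H(p, o) = -3/o - 10/p = -10/p - 3/o)
S = -7498/105 (S = 92*(-10/21 - 3/(2*5 + 0)) = 92*(-10*1/21 - 3/(10 + 0)) = 92*(-10/21 - 3/10) = 92*(-163/210) = -7498/105 ≈ -71.410)
1/S = 1/(-7498/105) = -105/7498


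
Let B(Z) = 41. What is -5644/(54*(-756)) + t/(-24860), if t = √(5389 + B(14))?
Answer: 1411/10206 - √5430/24860 ≈ 0.13529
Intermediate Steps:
t = √5430 (t = √(5389 + 41) = √5430 ≈ 73.688)
-5644/(54*(-756)) + t/(-24860) = -5644/(54*(-756)) + √5430/(-24860) = -5644/(-40824) + √5430*(-1/24860) = -5644*(-1/40824) - √5430/24860 = 1411/10206 - √5430/24860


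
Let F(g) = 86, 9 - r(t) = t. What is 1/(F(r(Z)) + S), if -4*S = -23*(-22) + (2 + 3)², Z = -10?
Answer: -4/187 ≈ -0.021390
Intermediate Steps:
r(t) = 9 - t
S = -531/4 (S = -(-23*(-22) + (2 + 3)²)/4 = -(506 + 5²)/4 = -(506 + 25)/4 = -¼*531 = -531/4 ≈ -132.75)
1/(F(r(Z)) + S) = 1/(86 - 531/4) = 1/(-187/4) = -4/187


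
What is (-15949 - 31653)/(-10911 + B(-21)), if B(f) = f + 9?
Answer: 47602/10923 ≈ 4.3580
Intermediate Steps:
B(f) = 9 + f
(-15949 - 31653)/(-10911 + B(-21)) = (-15949 - 31653)/(-10911 + (9 - 21)) = -47602/(-10911 - 12) = -47602/(-10923) = -47602*(-1/10923) = 47602/10923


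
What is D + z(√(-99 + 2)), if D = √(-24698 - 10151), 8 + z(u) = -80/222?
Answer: -928/111 + I*√34849 ≈ -8.3604 + 186.68*I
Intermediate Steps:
z(u) = -928/111 (z(u) = -8 - 80/222 = -8 - 80*1/222 = -8 - 40/111 = -928/111)
D = I*√34849 (D = √(-34849) = I*√34849 ≈ 186.68*I)
D + z(√(-99 + 2)) = I*√34849 - 928/111 = -928/111 + I*√34849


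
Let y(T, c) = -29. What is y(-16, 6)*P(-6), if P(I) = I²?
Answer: -1044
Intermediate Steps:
y(-16, 6)*P(-6) = -29*(-6)² = -29*36 = -1044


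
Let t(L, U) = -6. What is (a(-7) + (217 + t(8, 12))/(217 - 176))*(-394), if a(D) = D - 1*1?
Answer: 46098/41 ≈ 1124.3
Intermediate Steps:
a(D) = -1 + D (a(D) = D - 1 = -1 + D)
(a(-7) + (217 + t(8, 12))/(217 - 176))*(-394) = ((-1 - 7) + (217 - 6)/(217 - 176))*(-394) = (-8 + 211/41)*(-394) = -117/41*(-394) = 46098/41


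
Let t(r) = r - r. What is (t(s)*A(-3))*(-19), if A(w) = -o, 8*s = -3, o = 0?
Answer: 0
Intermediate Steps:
s = -3/8 (s = (1/8)*(-3) = -3/8 ≈ -0.37500)
t(r) = 0
A(w) = 0 (A(w) = -1*0 = 0)
(t(s)*A(-3))*(-19) = (0*0)*(-19) = 0*(-19) = 0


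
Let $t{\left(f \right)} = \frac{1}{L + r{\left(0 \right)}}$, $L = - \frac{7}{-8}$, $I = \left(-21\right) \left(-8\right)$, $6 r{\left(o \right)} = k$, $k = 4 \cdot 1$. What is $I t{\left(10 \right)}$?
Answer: $\frac{4032}{37} \approx 108.97$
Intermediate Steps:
$k = 4$
$r{\left(o \right)} = \frac{2}{3}$ ($r{\left(o \right)} = \frac{1}{6} \cdot 4 = \frac{2}{3}$)
$I = 168$
$L = \frac{7}{8}$ ($L = \left(-7\right) \left(- \frac{1}{8}\right) = \frac{7}{8} \approx 0.875$)
$t{\left(f \right)} = \frac{24}{37}$ ($t{\left(f \right)} = \frac{1}{\frac{7}{8} + \frac{2}{3}} = \frac{1}{\frac{37}{24}} = \frac{24}{37}$)
$I t{\left(10 \right)} = 168 \cdot \frac{24}{37} = \frac{4032}{37}$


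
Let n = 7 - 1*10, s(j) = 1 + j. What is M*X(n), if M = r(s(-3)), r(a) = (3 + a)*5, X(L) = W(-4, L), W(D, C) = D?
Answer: -20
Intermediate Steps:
n = -3 (n = 7 - 10 = -3)
X(L) = -4
r(a) = 15 + 5*a
M = 5 (M = 15 + 5*(1 - 3) = 15 + 5*(-2) = 15 - 10 = 5)
M*X(n) = 5*(-4) = -20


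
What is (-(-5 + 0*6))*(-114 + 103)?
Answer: -55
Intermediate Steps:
(-(-5 + 0*6))*(-114 + 103) = -(-5 + 0)*(-11) = -1*(-5)*(-11) = 5*(-11) = -55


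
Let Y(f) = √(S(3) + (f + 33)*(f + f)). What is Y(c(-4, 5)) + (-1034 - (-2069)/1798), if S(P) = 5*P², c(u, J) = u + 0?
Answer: -1857063/1798 + I*√187 ≈ -1032.8 + 13.675*I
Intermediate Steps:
c(u, J) = u
Y(f) = √(45 + 2*f*(33 + f)) (Y(f) = √(5*3² + (f + 33)*(f + f)) = √(5*9 + (33 + f)*(2*f)) = √(45 + 2*f*(33 + f)))
Y(c(-4, 5)) + (-1034 - (-2069)/1798) = √(45 + 2*(-4)² + 66*(-4)) + (-1034 - (-2069)/1798) = √(45 + 2*16 - 264) + (-1034 - (-2069)/1798) = √(45 + 32 - 264) + (-1034 - 1*(-2069/1798)) = √(-187) + (-1034 + 2069/1798) = I*√187 - 1857063/1798 = -1857063/1798 + I*√187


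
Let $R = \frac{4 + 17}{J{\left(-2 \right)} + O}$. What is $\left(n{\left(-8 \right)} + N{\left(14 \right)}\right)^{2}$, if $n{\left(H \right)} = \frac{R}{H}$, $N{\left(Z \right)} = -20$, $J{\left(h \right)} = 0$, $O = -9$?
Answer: $\frac{223729}{576} \approx 388.42$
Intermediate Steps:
$R = - \frac{7}{3}$ ($R = \frac{4 + 17}{0 - 9} = \frac{21}{-9} = 21 \left(- \frac{1}{9}\right) = - \frac{7}{3} \approx -2.3333$)
$n{\left(H \right)} = - \frac{7}{3 H}$
$\left(n{\left(-8 \right)} + N{\left(14 \right)}\right)^{2} = \left(- \frac{7}{3 \left(-8\right)} - 20\right)^{2} = \left(\left(- \frac{7}{3}\right) \left(- \frac{1}{8}\right) - 20\right)^{2} = \left(\frac{7}{24} - 20\right)^{2} = \left(- \frac{473}{24}\right)^{2} = \frac{223729}{576}$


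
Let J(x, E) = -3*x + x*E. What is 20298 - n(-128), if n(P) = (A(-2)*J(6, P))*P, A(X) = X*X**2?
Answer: 825162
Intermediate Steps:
J(x, E) = -3*x + E*x
A(X) = X**3
n(P) = P*(144 - 48*P) (n(P) = ((-2)**3*(6*(-3 + P)))*P = (-8*(-18 + 6*P))*P = (144 - 48*P)*P = P*(144 - 48*P))
20298 - n(-128) = 20298 - 48*(-128)*(3 - 1*(-128)) = 20298 - 48*(-128)*(3 + 128) = 20298 - 48*(-128)*131 = 20298 - 1*(-804864) = 20298 + 804864 = 825162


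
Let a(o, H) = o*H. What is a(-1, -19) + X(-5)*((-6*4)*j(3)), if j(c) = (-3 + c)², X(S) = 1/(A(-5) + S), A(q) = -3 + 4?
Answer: 19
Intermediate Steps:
A(q) = 1
X(S) = 1/(1 + S)
a(o, H) = H*o
a(-1, -19) + X(-5)*((-6*4)*j(3)) = -19*(-1) + ((-6*4)*(-3 + 3)²)/(1 - 5) = 19 + (-24*0²)/(-4) = 19 - (-6)*0 = 19 - ¼*0 = 19 + 0 = 19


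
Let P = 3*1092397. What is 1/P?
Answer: 1/3277191 ≈ 3.0514e-7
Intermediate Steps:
P = 3277191
1/P = 1/3277191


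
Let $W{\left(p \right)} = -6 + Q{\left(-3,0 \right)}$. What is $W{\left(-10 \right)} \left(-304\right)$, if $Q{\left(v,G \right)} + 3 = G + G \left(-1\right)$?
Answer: $2736$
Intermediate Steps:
$Q{\left(v,G \right)} = -3$ ($Q{\left(v,G \right)} = -3 + \left(G + G \left(-1\right)\right) = -3 + \left(G - G\right) = -3 + 0 = -3$)
$W{\left(p \right)} = -9$ ($W{\left(p \right)} = -6 - 3 = -9$)
$W{\left(-10 \right)} \left(-304\right) = \left(-9\right) \left(-304\right) = 2736$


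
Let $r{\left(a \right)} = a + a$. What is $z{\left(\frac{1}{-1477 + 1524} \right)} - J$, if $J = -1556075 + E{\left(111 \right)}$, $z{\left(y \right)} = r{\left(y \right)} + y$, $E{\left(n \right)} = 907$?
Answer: $\frac{73092899}{47} \approx 1.5552 \cdot 10^{6}$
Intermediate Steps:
$r{\left(a \right)} = 2 a$
$z{\left(y \right)} = 3 y$ ($z{\left(y \right)} = 2 y + y = 3 y$)
$J = -1555168$ ($J = -1556075 + 907 = -1555168$)
$z{\left(\frac{1}{-1477 + 1524} \right)} - J = \frac{3}{-1477 + 1524} - -1555168 = \frac{3}{47} + 1555168 = \frac{73092899}{47}$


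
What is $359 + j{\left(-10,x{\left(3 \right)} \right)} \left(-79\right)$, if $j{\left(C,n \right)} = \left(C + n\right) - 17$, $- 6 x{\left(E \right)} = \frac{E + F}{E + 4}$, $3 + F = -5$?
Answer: $\frac{104269}{42} \approx 2482.6$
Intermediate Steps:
$F = -8$ ($F = -3 - 5 = -8$)
$x{\left(E \right)} = - \frac{-8 + E}{6 \left(4 + E\right)}$ ($x{\left(E \right)} = - \frac{\left(E - 8\right) \frac{1}{E + 4}}{6} = - \frac{\left(-8 + E\right) \frac{1}{4 + E}}{6} = - \frac{\frac{1}{4 + E} \left(-8 + E\right)}{6} = - \frac{-8 + E}{6 \left(4 + E\right)}$)
$j{\left(C,n \right)} = -17 + C + n$ ($j{\left(C,n \right)} = \left(C + n\right) - 17 = -17 + C + n$)
$359 + j{\left(-10,x{\left(3 \right)} \right)} \left(-79\right) = 359 + \left(-17 - 10 + \frac{8 - 3}{6 \left(4 + 3\right)}\right) \left(-79\right) = 359 + \left(-17 - 10 + \frac{8 - 3}{6 \cdot 7}\right) \left(-79\right) = 359 + \left(-17 - 10 + \frac{1}{6} \cdot \frac{1}{7} \cdot 5\right) \left(-79\right) = 359 + \left(-17 - 10 + \frac{5}{42}\right) \left(-79\right) = 359 - - \frac{89191}{42} = 359 + \frac{89191}{42} = \frac{104269}{42}$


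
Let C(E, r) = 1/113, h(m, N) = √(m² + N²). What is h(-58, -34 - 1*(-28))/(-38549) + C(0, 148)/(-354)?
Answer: -1/40002 - 10*√34/38549 ≈ -0.0015376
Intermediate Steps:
h(m, N) = √(N² + m²)
C(E, r) = 1/113
h(-58, -34 - 1*(-28))/(-38549) + C(0, 148)/(-354) = √((-34 - 1*(-28))² + (-58)²)/(-38549) + (1/113)/(-354) = √((-34 + 28)² + 3364)*(-1/38549) + (1/113)*(-1/354) = √((-6)² + 3364)*(-1/38549) - 1/40002 = √(36 + 3364)*(-1/38549) - 1/40002 = √3400*(-1/38549) - 1/40002 = (10*√34)*(-1/38549) - 1/40002 = -10*√34/38549 - 1/40002 = -1/40002 - 10*√34/38549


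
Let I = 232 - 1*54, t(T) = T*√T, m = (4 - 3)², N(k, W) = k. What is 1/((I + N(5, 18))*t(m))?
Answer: 1/183 ≈ 0.0054645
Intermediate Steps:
m = 1 (m = 1² = 1)
t(T) = T^(3/2)
I = 178 (I = 232 - 54 = 178)
1/((I + N(5, 18))*t(m)) = 1/((178 + 5)*(1^(3/2))) = 1/(183*1) = (1/183)*1 = 1/183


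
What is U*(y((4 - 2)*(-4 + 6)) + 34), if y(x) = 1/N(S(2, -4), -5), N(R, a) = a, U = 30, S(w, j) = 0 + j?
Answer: 1014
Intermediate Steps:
S(w, j) = j
y(x) = -⅕ (y(x) = 1/(-5) = -⅕)
U*(y((4 - 2)*(-4 + 6)) + 34) = 30*(-⅕ + 34) = 30*(169/5) = 1014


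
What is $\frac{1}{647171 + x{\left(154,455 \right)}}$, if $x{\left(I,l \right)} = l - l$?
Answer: $\frac{1}{647171} \approx 1.5452 \cdot 10^{-6}$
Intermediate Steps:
$x{\left(I,l \right)} = 0$
$\frac{1}{647171 + x{\left(154,455 \right)}} = \frac{1}{647171 + 0} = \frac{1}{647171}$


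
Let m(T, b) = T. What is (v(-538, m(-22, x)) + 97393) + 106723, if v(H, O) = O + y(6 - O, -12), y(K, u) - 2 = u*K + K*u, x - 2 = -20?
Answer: 203424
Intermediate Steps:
x = -18 (x = 2 - 20 = -18)
y(K, u) = 2 + 2*K*u (y(K, u) = 2 + (u*K + K*u) = 2 + (K*u + K*u) = 2 + 2*K*u)
v(H, O) = -142 + 25*O (v(H, O) = O + (2 + 2*(6 - O)*(-12)) = O + (2 + (-144 + 24*O)) = O + (-142 + 24*O) = -142 + 25*O)
(v(-538, m(-22, x)) + 97393) + 106723 = ((-142 + 25*(-22)) + 97393) + 106723 = ((-142 - 550) + 97393) + 106723 = (-692 + 97393) + 106723 = 96701 + 106723 = 203424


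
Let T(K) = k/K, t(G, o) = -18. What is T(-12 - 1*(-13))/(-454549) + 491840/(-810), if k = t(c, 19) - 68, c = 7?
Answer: -22356531050/36818469 ≈ -607.21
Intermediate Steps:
k = -86 (k = -18 - 68 = -86)
T(K) = -86/K
T(-12 - 1*(-13))/(-454549) + 491840/(-810) = -86/(-12 - 1*(-13))/(-454549) + 491840/(-810) = -86/(-12 + 13)*(-1/454549) + 491840*(-1/810) = -86/1*(-1/454549) - 49184/81 = -86*1*(-1/454549) - 49184/81 = -86*(-1/454549) - 49184/81 = 86/454549 - 49184/81 = -22356531050/36818469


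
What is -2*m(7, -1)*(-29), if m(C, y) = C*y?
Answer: -406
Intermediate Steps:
-2*m(7, -1)*(-29) = -14*(-1)*(-29) = -2*(-7)*(-29) = 14*(-29) = -406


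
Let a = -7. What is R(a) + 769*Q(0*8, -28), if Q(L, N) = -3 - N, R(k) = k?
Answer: 19218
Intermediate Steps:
R(a) + 769*Q(0*8, -28) = -7 + 769*(-3 - 1*(-28)) = -7 + 769*(-3 + 28) = -7 + 769*25 = -7 + 19225 = 19218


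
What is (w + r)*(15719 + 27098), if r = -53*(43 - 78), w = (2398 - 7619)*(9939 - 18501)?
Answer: 1914093608569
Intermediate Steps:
w = 44702202 (w = -5221*(-8562) = 44702202)
r = 1855 (r = -53*(-35) = 1855)
(w + r)*(15719 + 27098) = (44702202 + 1855)*(15719 + 27098) = 44704057*42817 = 1914093608569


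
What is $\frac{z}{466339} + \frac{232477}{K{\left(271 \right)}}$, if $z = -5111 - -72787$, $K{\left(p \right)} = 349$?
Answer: $\frac{108436710627}{162752311} \approx 666.27$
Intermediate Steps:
$z = 67676$ ($z = -5111 + 72787 = 67676$)
$\frac{z}{466339} + \frac{232477}{K{\left(271 \right)}} = \frac{67676}{466339} + \frac{232477}{349} = \frac{108436710627}{162752311}$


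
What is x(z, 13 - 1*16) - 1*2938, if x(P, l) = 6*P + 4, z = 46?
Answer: -2658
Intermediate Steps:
x(P, l) = 4 + 6*P
x(z, 13 - 1*16) - 1*2938 = (4 + 6*46) - 1*2938 = (4 + 276) - 2938 = 280 - 2938 = -2658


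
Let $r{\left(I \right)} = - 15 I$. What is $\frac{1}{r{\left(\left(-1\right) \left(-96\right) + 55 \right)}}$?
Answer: $- \frac{1}{2265} \approx -0.0004415$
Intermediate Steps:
$\frac{1}{r{\left(\left(-1\right) \left(-96\right) + 55 \right)}} = \frac{1}{\left(-15\right) \left(\left(-1\right) \left(-96\right) + 55\right)} = \frac{1}{\left(-15\right) \left(96 + 55\right)} = \frac{1}{\left(-15\right) 151} = \frac{1}{-2265} = - \frac{1}{2265}$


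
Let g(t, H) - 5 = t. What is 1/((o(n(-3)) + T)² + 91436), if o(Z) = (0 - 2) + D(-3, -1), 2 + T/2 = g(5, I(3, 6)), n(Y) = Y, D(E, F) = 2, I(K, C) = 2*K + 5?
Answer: 1/91692 ≈ 1.0906e-5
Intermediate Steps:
I(K, C) = 5 + 2*K
g(t, H) = 5 + t
T = 16 (T = -4 + 2*(5 + 5) = -4 + 2*10 = -4 + 20 = 16)
o(Z) = 0 (o(Z) = (0 - 2) + 2 = -2 + 2 = 0)
1/((o(n(-3)) + T)² + 91436) = 1/((0 + 16)² + 91436) = 1/(16² + 91436) = 1/(256 + 91436) = 1/91692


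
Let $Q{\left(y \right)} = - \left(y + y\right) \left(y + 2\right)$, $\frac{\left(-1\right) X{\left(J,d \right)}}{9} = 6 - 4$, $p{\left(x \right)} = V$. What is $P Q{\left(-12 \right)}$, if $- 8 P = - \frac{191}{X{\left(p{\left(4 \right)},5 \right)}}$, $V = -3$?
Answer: $\frac{955}{3} \approx 318.33$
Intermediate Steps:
$p{\left(x \right)} = -3$
$X{\left(J,d \right)} = -18$ ($X{\left(J,d \right)} = - 9 \left(6 - 4\right) = \left(-9\right) 2 = -18$)
$Q{\left(y \right)} = - 2 y \left(2 + y\right)$
$P = - \frac{191}{144}$ ($P = - \frac{\left(-191\right) \frac{1}{-18}}{8} = - \frac{\left(-191\right) \left(- \frac{1}{18}\right)}{8} = \left(- \frac{1}{8}\right) \frac{191}{18} = - \frac{191}{144} \approx -1.3264$)
$P Q{\left(-12 \right)} = - \frac{191 \left(\left(-2\right) \left(-12\right) \left(2 - 12\right)\right)}{144} = - \frac{191 \left(\left(-2\right) \left(-12\right) \left(-10\right)\right)}{144} = \left(- \frac{191}{144}\right) \left(-240\right) = \frac{955}{3}$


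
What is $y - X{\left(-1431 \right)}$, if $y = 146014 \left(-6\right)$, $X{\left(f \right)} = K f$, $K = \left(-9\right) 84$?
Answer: $-1957920$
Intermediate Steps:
$K = -756$
$X{\left(f \right)} = - 756 f$
$y = -876084$
$y - X{\left(-1431 \right)} = -876084 - \left(-756\right) \left(-1431\right) = -876084 - 1081836 = -1957920$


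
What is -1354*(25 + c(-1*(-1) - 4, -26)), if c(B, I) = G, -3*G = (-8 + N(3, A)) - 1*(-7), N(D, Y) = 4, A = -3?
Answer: -32496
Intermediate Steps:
G = -1 (G = -((-8 + 4) - 1*(-7))/3 = -(-4 + 7)/3 = -⅓*3 = -1)
c(B, I) = -1
-1354*(25 + c(-1*(-1) - 4, -26)) = -1354*(25 - 1) = -1354*24 = -32496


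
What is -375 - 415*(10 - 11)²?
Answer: -790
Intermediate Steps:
-375 - 415*(10 - 11)² = -375 - 415*(-1)² = -375 - 415*1 = -375 - 415 = -790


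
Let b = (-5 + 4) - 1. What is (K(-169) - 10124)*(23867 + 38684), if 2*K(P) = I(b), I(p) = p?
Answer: -633328875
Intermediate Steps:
b = -2 (b = -1 - 1 = -2)
K(P) = -1 (K(P) = (1/2)*(-2) = -1)
(K(-169) - 10124)*(23867 + 38684) = (-1 - 10124)*(23867 + 38684) = -10125*62551 = -633328875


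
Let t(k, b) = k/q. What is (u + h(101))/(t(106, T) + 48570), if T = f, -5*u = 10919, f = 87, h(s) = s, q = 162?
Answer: -843534/19671115 ≈ -0.042882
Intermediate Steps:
u = -10919/5 (u = -⅕*10919 = -10919/5 ≈ -2183.8)
T = 87
t(k, b) = k/162
(u + h(101))/(t(106, T) + 48570) = (-10919/5 + 101)/((1/162)*106 + 48570) = -10414/(5*(53/81 + 48570)) = -10414/(5*3934223/81) = -10414/5*81/3934223 = -843534/19671115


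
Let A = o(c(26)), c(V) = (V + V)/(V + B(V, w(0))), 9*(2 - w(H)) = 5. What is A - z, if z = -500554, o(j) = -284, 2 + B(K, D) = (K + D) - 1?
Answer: 500270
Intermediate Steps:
w(H) = 13/9 (w(H) = 2 - 1/9*5 = 2 - 5/9 = 13/9)
B(K, D) = -3 + D + K (B(K, D) = -2 + ((K + D) - 1) = -2 + ((D + K) - 1) = -2 + (-1 + D + K) = -3 + D + K)
c(V) = 2*V/(-14/9 + 2*V) (c(V) = (V + V)/(V + (-3 + 13/9 + V)) = (2*V)/(V + (-14/9 + V)) = (2*V)/(-14/9 + 2*V) = 2*V/(-14/9 + 2*V))
A = -284
A - z = -284 - 1*(-500554) = -284 + 500554 = 500270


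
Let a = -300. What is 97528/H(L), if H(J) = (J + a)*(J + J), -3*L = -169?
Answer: -438876/123539 ≈ -3.5525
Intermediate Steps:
L = 169/3 (L = -⅓*(-169) = 169/3 ≈ 56.333)
H(J) = 2*J*(-300 + J) (H(J) = (J - 300)*(J + J) = (-300 + J)*(2*J) = 2*J*(-300 + J))
97528/H(L) = 97528/((2*(169/3)*(-300 + 169/3))) = 97528/((2*(169/3)*(-731/3))) = 97528/(-247078/9) = 97528*(-9/247078) = -438876/123539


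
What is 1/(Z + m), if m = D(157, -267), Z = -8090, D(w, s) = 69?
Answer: -1/8021 ≈ -0.00012467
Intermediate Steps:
m = 69
1/(Z + m) = 1/(-8090 + 69) = 1/(-8021) = -1/8021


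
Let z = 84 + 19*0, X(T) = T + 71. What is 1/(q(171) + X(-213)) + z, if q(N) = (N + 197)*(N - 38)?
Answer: 4099369/48802 ≈ 84.000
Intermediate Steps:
q(N) = (-38 + N)*(197 + N) (q(N) = (197 + N)*(-38 + N) = (-38 + N)*(197 + N))
X(T) = 71 + T
z = 84 (z = 84 + 0 = 84)
1/(q(171) + X(-213)) + z = 1/((-7486 + 171² + 159*171) + (71 - 213)) + 84 = 1/((-7486 + 29241 + 27189) - 142) + 84 = 1/(48944 - 142) + 84 = 1/48802 + 84 = 4099369/48802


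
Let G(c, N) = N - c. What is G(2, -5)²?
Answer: 49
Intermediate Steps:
G(2, -5)² = (-5 - 1*2)² = (-5 - 2)² = (-7)² = 49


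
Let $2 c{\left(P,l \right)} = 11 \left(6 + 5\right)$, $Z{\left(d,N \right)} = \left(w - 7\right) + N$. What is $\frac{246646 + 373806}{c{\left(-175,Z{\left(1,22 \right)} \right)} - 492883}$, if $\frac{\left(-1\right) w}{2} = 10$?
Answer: $- \frac{1240904}{985645} \approx -1.259$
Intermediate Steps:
$w = -20$ ($w = \left(-2\right) 10 = -20$)
$Z{\left(d,N \right)} = -27 + N$ ($Z{\left(d,N \right)} = \left(-20 - 7\right) + N = -27 + N$)
$c{\left(P,l \right)} = \frac{121}{2}$ ($c{\left(P,l \right)} = \frac{11 \left(6 + 5\right)}{2} = \frac{11 \cdot 11}{2} = \frac{1}{2} \cdot 121 = \frac{121}{2}$)
$\frac{246646 + 373806}{c{\left(-175,Z{\left(1,22 \right)} \right)} - 492883} = \frac{246646 + 373806}{\frac{121}{2} - 492883} = \frac{620452}{- \frac{985645}{2}} = 620452 \left(- \frac{2}{985645}\right) = - \frac{1240904}{985645}$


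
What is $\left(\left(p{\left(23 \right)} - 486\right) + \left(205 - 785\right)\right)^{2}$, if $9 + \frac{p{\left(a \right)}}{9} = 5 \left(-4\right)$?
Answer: $1760929$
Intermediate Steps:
$p{\left(a \right)} = -261$ ($p{\left(a \right)} = -81 + 9 \cdot 5 \left(-4\right) = -81 + 9 \left(-20\right) = -81 - 180 = -261$)
$\left(\left(p{\left(23 \right)} - 486\right) + \left(205 - 785\right)\right)^{2} = \left(\left(-261 - 486\right) + \left(205 - 785\right)\right)^{2} = \left(-747 + \left(205 - 785\right)\right)^{2} = \left(-747 - 580\right)^{2} = \left(-1327\right)^{2} = 1760929$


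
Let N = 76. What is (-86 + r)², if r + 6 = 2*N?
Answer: 3600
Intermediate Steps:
r = 146 (r = -6 + 2*76 = -6 + 152 = 146)
(-86 + r)² = (-86 + 146)² = 60² = 3600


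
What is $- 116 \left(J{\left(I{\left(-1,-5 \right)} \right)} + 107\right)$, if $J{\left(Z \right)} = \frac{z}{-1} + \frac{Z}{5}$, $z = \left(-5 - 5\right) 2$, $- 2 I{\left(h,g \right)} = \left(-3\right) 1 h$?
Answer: $- \frac{73486}{5} \approx -14697.0$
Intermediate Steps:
$I{\left(h,g \right)} = \frac{3 h}{2}$ ($I{\left(h,g \right)} = - \frac{\left(-3\right) 1 h}{2} = - \frac{\left(-3\right) h}{2} = \frac{3 h}{2}$)
$z = -20$ ($z = \left(-10\right) 2 = -20$)
$J{\left(Z \right)} = 20 + \frac{Z}{5}$ ($J{\left(Z \right)} = - \frac{20}{-1} + \frac{Z}{5} = \left(-20\right) \left(-1\right) + Z \frac{1}{5} = 20 + \frac{Z}{5}$)
$- 116 \left(J{\left(I{\left(-1,-5 \right)} \right)} + 107\right) = - 116 \left(\left(20 + \frac{\frac{3}{2} \left(-1\right)}{5}\right) + 107\right) = - 116 \left(\left(20 + \frac{1}{5} \left(- \frac{3}{2}\right)\right) + 107\right) = - 116 \left(\left(20 - \frac{3}{10}\right) + 107\right) = - 116 \left(\frac{197}{10} + 107\right) = \left(-116\right) \frac{1267}{10} = - \frac{73486}{5}$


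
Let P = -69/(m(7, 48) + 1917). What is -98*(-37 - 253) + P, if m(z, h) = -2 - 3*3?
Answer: 54168451/1906 ≈ 28420.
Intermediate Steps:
m(z, h) = -11 (m(z, h) = -2 - 9 = -11)
P = -69/1906 (P = -69/(-11 + 1917) = -69/1906 ≈ -0.036201)
-98*(-37 - 253) + P = -98*(-37 - 253) - 69/1906 = -98*(-290) - 69/1906 = 28420 - 69/1906 = 54168451/1906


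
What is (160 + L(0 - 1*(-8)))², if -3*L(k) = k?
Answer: 222784/9 ≈ 24754.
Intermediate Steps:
L(k) = -k/3
(160 + L(0 - 1*(-8)))² = (160 - (0 - 1*(-8))/3)² = (160 - (0 + 8)/3)² = (160 - ⅓*8)² = (160 - 8/3)² = (472/3)² = 222784/9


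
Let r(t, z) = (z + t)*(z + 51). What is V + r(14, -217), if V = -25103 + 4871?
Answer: 13466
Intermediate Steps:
V = -20232
r(t, z) = (51 + z)*(t + z) (r(t, z) = (t + z)*(51 + z) = (51 + z)*(t + z))
V + r(14, -217) = -20232 + ((-217)**2 + 51*14 + 51*(-217) + 14*(-217)) = -20232 + (47089 + 714 - 11067 - 3038) = -20232 + 33698 = 13466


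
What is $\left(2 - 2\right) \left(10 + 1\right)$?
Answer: $0$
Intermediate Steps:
$\left(2 - 2\right) \left(10 + 1\right) = \left(2 - 2\right) 11 = 0 \cdot 11 = 0$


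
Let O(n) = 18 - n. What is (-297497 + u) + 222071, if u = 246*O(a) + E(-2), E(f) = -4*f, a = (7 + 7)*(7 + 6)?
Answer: -115762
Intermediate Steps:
a = 182 (a = 14*13 = 182)
u = -40336 (u = 246*(18 - 1*182) - 4*(-2) = 246*(18 - 182) + 8 = 246*(-164) + 8 = -40344 + 8 = -40336)
(-297497 + u) + 222071 = (-297497 - 40336) + 222071 = -337833 + 222071 = -115762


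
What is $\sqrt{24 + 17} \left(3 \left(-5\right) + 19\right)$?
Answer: $4 \sqrt{41} \approx 25.612$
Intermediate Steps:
$\sqrt{24 + 17} \left(3 \left(-5\right) + 19\right) = \sqrt{41} \left(-15 + 19\right) = \sqrt{41} \cdot 4 = 4 \sqrt{41}$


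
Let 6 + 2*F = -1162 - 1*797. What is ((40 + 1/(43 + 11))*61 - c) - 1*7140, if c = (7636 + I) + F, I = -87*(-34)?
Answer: -386380/27 ≈ -14310.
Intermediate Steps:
I = 2958
F = -1965/2 (F = -3 + (-1162 - 1*797)/2 = -3 + (-1162 - 797)/2 = -3 + (½)*(-1959) = -3 - 1959/2 = -1965/2 ≈ -982.50)
c = 19223/2 (c = (7636 + 2958) - 1965/2 = 10594 - 1965/2 = 19223/2 ≈ 9611.5)
((40 + 1/(43 + 11))*61 - c) - 1*7140 = ((40 + 1/(43 + 11))*61 - 1*19223/2) - 1*7140 = ((40 + 1/54)*61 - 19223/2) - 7140 = ((2161/54)*61 - 19223/2) - 7140 = (131821/54 - 19223/2) - 7140 = -193600/27 - 7140 = -386380/27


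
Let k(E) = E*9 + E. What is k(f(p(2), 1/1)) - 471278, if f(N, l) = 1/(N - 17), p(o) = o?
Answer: -1413836/3 ≈ -4.7128e+5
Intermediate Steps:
f(N, l) = 1/(-17 + N)
k(E) = 10*E (k(E) = 9*E + E = 10*E)
k(f(p(2), 1/1)) - 471278 = 10/(-17 + 2) - 471278 = 10/(-15) - 471278 = 10*(-1/15) - 471278 = -⅔ - 471278 = -1413836/3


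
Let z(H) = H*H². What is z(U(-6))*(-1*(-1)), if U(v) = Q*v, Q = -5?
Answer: 27000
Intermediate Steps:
U(v) = -5*v
z(H) = H³
z(U(-6))*(-1*(-1)) = (-5*(-6))³*(-1*(-1)) = 30³*1 = 27000*1 = 27000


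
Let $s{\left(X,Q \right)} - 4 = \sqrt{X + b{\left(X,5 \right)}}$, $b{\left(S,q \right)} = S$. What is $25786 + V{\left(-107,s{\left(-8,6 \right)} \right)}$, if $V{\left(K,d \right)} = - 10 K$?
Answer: $26856$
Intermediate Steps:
$s{\left(X,Q \right)} = 4 + \sqrt{2} \sqrt{X}$ ($s{\left(X,Q \right)} = 4 + \sqrt{X + X} = 4 + \sqrt{2 X} = 4 + \sqrt{2} \sqrt{X}$)
$25786 + V{\left(-107,s{\left(-8,6 \right)} \right)} = 25786 - -1070 = 25786 + 1070 = 26856$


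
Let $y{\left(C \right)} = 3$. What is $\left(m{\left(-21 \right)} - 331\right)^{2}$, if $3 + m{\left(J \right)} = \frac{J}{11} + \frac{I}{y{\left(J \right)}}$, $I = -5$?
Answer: $\frac{124099600}{1089} \approx 1.1396 \cdot 10^{5}$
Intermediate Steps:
$m{\left(J \right)} = - \frac{14}{3} + \frac{J}{11}$ ($m{\left(J \right)} = -3 + \left(\frac{J}{11} - \frac{5}{3}\right) = -3 + \left(- \frac{5}{3} + \frac{J}{11}\right) = - \frac{14}{3} + \frac{J}{11}$)
$\left(m{\left(-21 \right)} - 331\right)^{2} = \left(\left(- \frac{14}{3} + \frac{1}{11} \left(-21\right)\right) - 331\right)^{2} = \left(\left(- \frac{14}{3} - \frac{21}{11}\right) - 331\right)^{2} = \left(- \frac{217}{33} - 331\right)^{2} = \left(- \frac{11140}{33}\right)^{2} = \frac{124099600}{1089}$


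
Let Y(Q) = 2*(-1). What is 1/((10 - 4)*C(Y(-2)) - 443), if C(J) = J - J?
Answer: -1/443 ≈ -0.0022573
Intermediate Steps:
Y(Q) = -2
C(J) = 0
1/((10 - 4)*C(Y(-2)) - 443) = 1/((10 - 4)*0 - 443) = 1/(6*0 - 443) = 1/(0 - 443) = 1/(-443) = -1/443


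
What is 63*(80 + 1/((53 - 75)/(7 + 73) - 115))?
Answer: 7745640/1537 ≈ 5039.5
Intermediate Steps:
63*(80 + 1/((53 - 75)/(7 + 73) - 115)) = 63*(80 + 1/(-22/80 - 115)) = 63*(80 + 1/(-22*1/80 - 115)) = 63*(80 + 1/(-11/40 - 115)) = 63*(80 + 1/(-4611/40)) = 63*(80 - 40/4611) = 63*(368840/4611) = 7745640/1537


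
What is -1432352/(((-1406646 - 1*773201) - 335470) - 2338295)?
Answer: 358088/1213403 ≈ 0.29511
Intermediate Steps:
-1432352/(((-1406646 - 1*773201) - 335470) - 2338295) = -1432352/(((-1406646 - 773201) - 335470) - 2338295) = -1432352/((-2179847 - 335470) - 2338295) = -1432352/(-2515317 - 2338295) = -1432352/(-4853612) = -1432352*(-1/4853612) = 358088/1213403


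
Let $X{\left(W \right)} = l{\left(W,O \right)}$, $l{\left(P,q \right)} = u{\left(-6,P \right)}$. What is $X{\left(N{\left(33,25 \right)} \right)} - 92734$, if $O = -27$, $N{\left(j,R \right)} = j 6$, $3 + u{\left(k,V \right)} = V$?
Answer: $-92539$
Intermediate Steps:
$u{\left(k,V \right)} = -3 + V$
$N{\left(j,R \right)} = 6 j$
$l{\left(P,q \right)} = -3 + P$
$X{\left(W \right)} = -3 + W$
$X{\left(N{\left(33,25 \right)} \right)} - 92734 = \left(-3 + 6 \cdot 33\right) - 92734 = \left(-3 + 198\right) - 92734 = 195 - 92734 = -92539$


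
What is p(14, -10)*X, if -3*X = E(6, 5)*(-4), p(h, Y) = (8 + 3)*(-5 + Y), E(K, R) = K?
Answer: -1320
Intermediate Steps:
p(h, Y) = -55 + 11*Y (p(h, Y) = 11*(-5 + Y) = -55 + 11*Y)
X = 8 (X = -2*(-4) = -⅓*(-24) = 8)
p(14, -10)*X = (-55 + 11*(-10))*8 = (-55 - 110)*8 = -165*8 = -1320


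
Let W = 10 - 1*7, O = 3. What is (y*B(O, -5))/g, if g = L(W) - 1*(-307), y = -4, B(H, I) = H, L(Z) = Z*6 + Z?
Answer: -3/82 ≈ -0.036585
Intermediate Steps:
W = 3 (W = 10 - 7 = 3)
L(Z) = 7*Z (L(Z) = 6*Z + Z = 7*Z)
g = 328 (g = 7*3 - 1*(-307) = 21 + 307 = 328)
(y*B(O, -5))/g = -4*3/328 = -12*1/328 = -3/82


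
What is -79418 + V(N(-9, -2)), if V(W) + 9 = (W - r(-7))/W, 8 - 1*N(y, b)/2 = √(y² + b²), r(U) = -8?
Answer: -1667978/21 - 4*√85/21 ≈ -79429.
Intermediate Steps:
N(y, b) = 16 - 2*√(b² + y²) (N(y, b) = 16 - 2*√(y² + b²) = 16 - 2*√(b² + y²))
V(W) = -9 + (8 + W)/W (V(W) = -9 + (W - 1*(-8))/W = -9 + (W + 8)/W = -9 + (8 + W)/W)
-79418 + V(N(-9, -2)) = -79418 + (-8 + 8/(16 - 2*√((-2)² + (-9)²))) = -79418 + (-8 + 8/(16 - 2*√(4 + 81))) = -79418 + (-8 + 8/(16 - 2*√85)) = -79426 + 8/(16 - 2*√85)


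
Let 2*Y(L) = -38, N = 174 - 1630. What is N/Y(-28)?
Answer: 1456/19 ≈ 76.632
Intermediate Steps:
N = -1456
Y(L) = -19 (Y(L) = (½)*(-38) = -19)
N/Y(-28) = -1456/(-19) = -1456*(-1/19) = 1456/19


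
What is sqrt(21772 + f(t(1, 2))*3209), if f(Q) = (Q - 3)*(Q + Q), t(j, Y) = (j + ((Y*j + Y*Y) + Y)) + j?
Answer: 2*sqrt(117758) ≈ 686.32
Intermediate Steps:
t(j, Y) = Y + Y**2 + 2*j + Y*j (t(j, Y) = (j + ((Y*j + Y**2) + Y)) + j = (j + ((Y**2 + Y*j) + Y)) + j = (j + (Y + Y**2 + Y*j)) + j = (Y + j + Y**2 + Y*j) + j = Y + Y**2 + 2*j + Y*j)
f(Q) = 2*Q*(-3 + Q) (f(Q) = (-3 + Q)*(2*Q) = 2*Q*(-3 + Q))
sqrt(21772 + f(t(1, 2))*3209) = sqrt(21772 + (2*(2 + 2**2 + 2*1 + 2*1)*(-3 + (2 + 2**2 + 2*1 + 2*1)))*3209) = sqrt(21772 + (2*(2 + 4 + 2 + 2)*(-3 + (2 + 4 + 2 + 2)))*3209) = sqrt(21772 + (2*10*(-3 + 10))*3209) = sqrt(21772 + (2*10*7)*3209) = sqrt(21772 + 140*3209) = sqrt(21772 + 449260) = sqrt(471032) = 2*sqrt(117758)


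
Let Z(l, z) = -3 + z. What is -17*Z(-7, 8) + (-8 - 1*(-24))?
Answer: -69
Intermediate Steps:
-17*Z(-7, 8) + (-8 - 1*(-24)) = -17*(-3 + 8) + (-8 - 1*(-24)) = -17*5 + (-8 + 24) = -85 + 16 = -69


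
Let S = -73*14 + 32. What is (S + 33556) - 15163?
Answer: 17403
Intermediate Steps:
S = -990 (S = -1022 + 32 = -990)
(S + 33556) - 15163 = (-990 + 33556) - 15163 = 32566 - 15163 = 17403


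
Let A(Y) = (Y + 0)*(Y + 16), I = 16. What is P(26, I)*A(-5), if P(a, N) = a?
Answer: -1430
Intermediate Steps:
A(Y) = Y*(16 + Y)
P(26, I)*A(-5) = 26*(-5*(16 - 5)) = 26*(-5*11) = 26*(-55) = -1430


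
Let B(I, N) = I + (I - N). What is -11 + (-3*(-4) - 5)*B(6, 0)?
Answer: 73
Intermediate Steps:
B(I, N) = -N + 2*I
-11 + (-3*(-4) - 5)*B(6, 0) = -11 + (-3*(-4) - 5)*(-1*0 + 2*6) = -11 + (12 - 5)*(0 + 12) = -11 + 7*12 = -11 + 84 = 73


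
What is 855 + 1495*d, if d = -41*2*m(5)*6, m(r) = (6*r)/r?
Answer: -4412385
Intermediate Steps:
m(r) = 6
d = -2952 (d = -41*2*6*6 = -492*6 = -41*72 = -2952)
855 + 1495*d = 855 + 1495*(-2952) = 855 - 4413240 = -4412385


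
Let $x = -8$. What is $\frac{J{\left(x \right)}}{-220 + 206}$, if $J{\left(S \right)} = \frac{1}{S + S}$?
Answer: $\frac{1}{224} \approx 0.0044643$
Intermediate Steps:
$J{\left(S \right)} = \frac{1}{2 S}$
$\frac{J{\left(x \right)}}{-220 + 206} = \frac{\frac{1}{2} \frac{1}{-8}}{-220 + 206} = \frac{\frac{1}{2} \left(- \frac{1}{8}\right)}{-14} = \left(- \frac{1}{16}\right) \left(- \frac{1}{14}\right) = \frac{1}{224}$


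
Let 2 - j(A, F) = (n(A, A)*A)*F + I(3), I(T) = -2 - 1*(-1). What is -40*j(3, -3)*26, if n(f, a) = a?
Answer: -31200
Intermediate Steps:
I(T) = -1 (I(T) = -2 + 1 = -1)
j(A, F) = 3 - F*A² (j(A, F) = 2 - ((A*A)*F - 1) = 2 - (A²*F - 1) = 2 - (F*A² - 1) = 2 - (-1 + F*A²) = 2 + (1 - F*A²) = 3 - F*A²)
-40*j(3, -3)*26 = -40*(3 - 1*(-3)*3²)*26 = -40*(3 - 1*(-3)*9)*26 = -40*(3 + 27)*26 = -40*30*26 = -1200*26 = -31200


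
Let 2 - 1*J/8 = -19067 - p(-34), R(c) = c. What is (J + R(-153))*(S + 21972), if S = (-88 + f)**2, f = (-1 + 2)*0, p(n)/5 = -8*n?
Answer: 4851998764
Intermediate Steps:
p(n) = -40*n (p(n) = 5*(-8*n) = -40*n)
f = 0 (f = 1*0 = 0)
J = 163432 (J = 16 - 8*(-19067 - (-40)*(-34)) = 16 - 8*(-19067 - 1*1360) = 16 - 8*(-19067 - 1360) = 16 - 8*(-20427) = 16 + 163416 = 163432)
S = 7744 (S = (-88 + 0)**2 = (-88)**2 = 7744)
(J + R(-153))*(S + 21972) = (163432 - 153)*(7744 + 21972) = 163279*29716 = 4851998764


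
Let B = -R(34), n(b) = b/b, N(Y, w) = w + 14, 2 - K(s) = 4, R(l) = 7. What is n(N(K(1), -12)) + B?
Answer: -6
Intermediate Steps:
K(s) = -2 (K(s) = 2 - 1*4 = 2 - 4 = -2)
N(Y, w) = 14 + w
n(b) = 1
B = -7 (B = -1*7 = -7)
n(N(K(1), -12)) + B = 1 - 7 = -6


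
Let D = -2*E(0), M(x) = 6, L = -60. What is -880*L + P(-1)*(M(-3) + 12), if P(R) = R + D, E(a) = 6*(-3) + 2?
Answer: 53358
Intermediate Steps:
E(a) = -16 (E(a) = -18 + 2 = -16)
D = 32 (D = -2*(-16) = 32)
P(R) = 32 + R (P(R) = R + 32 = 32 + R)
-880*L + P(-1)*(M(-3) + 12) = -880*(-60) + (32 - 1)*(6 + 12) = 52800 + 31*18 = 52800 + 558 = 53358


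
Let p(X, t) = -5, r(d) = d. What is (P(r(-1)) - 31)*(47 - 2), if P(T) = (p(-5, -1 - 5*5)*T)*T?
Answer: -1620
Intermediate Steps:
P(T) = -5*T² (P(T) = (-5*T)*T = -5*T²)
(P(r(-1)) - 31)*(47 - 2) = (-5*(-1)² - 31)*(47 - 2) = (-5*1 - 31)*45 = (-5 - 31)*45 = -36*45 = -1620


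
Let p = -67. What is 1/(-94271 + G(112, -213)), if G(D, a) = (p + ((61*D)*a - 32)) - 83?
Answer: -1/1549669 ≈ -6.4530e-7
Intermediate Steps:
G(D, a) = -182 + 61*D*a (G(D, a) = (-67 + ((61*D)*a - 32)) - 83 = (-67 + (61*D*a - 32)) - 83 = (-67 + (-32 + 61*D*a)) - 83 = (-99 + 61*D*a) - 83 = -182 + 61*D*a)
1/(-94271 + G(112, -213)) = 1/(-94271 + (-182 + 61*112*(-213))) = 1/(-94271 + (-182 - 1455216)) = 1/(-94271 - 1455398) = 1/(-1549669) = -1/1549669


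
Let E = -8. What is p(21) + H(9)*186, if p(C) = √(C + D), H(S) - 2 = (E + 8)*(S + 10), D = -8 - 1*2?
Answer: 372 + √11 ≈ 375.32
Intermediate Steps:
D = -10 (D = -8 - 2 = -10)
H(S) = 2 (H(S) = 2 + (-8 + 8)*(S + 10) = 2 + 0*(10 + S) = 2 + 0 = 2)
p(C) = √(-10 + C) (p(C) = √(C - 10) = √(-10 + C))
p(21) + H(9)*186 = √(-10 + 21) + 2*186 = √11 + 372 = 372 + √11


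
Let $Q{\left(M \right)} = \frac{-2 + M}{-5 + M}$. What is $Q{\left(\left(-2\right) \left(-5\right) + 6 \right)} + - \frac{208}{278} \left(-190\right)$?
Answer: $\frac{219306}{1529} \approx 143.43$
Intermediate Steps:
$Q{\left(M \right)} = \frac{-2 + M}{-5 + M}$
$Q{\left(\left(-2\right) \left(-5\right) + 6 \right)} + - \frac{208}{278} \left(-190\right) = \frac{-2 + \left(\left(-2\right) \left(-5\right) + 6\right)}{-5 + \left(\left(-2\right) \left(-5\right) + 6\right)} + - \frac{208}{278} \left(-190\right) = \frac{-2 + \left(10 + 6\right)}{-5 + \left(10 + 6\right)} + \left(-208\right) \frac{1}{278} \left(-190\right) = \frac{-2 + 16}{-5 + 16} - - \frac{19760}{139} = \frac{1}{11} \cdot 14 + \frac{19760}{139} = \frac{14}{11} + \frac{19760}{139} = \frac{219306}{1529}$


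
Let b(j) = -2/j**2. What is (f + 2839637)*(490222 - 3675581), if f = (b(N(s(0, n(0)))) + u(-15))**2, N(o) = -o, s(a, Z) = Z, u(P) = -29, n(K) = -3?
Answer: -732886653345994/81 ≈ -9.0480e+12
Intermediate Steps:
b(j) = -2/j**2
f = 69169/81 (f = (-2/(-1*(-3))**2 - 29)**2 = (-2/3**2 - 29)**2 = (-2*1/9 - 29)**2 = (-2/9 - 29)**2 = (-263/9)**2 = 69169/81 ≈ 853.94)
(f + 2839637)*(490222 - 3675581) = (69169/81 + 2839637)*(490222 - 3675581) = (230079766/81)*(-3185359) = -732886653345994/81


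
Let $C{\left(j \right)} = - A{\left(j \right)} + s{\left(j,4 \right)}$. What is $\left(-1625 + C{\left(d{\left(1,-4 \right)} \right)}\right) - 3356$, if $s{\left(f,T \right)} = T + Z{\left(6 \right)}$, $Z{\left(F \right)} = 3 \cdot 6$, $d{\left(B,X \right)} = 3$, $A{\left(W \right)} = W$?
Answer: $-4962$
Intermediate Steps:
$Z{\left(F \right)} = 18$
$s{\left(f,T \right)} = 18 + T$ ($s{\left(f,T \right)} = T + 18 = 18 + T$)
$C{\left(j \right)} = 22 - j$ ($C{\left(j \right)} = - j + \left(18 + 4\right) = - j + 22 = 22 - j$)
$\left(-1625 + C{\left(d{\left(1,-4 \right)} \right)}\right) - 3356 = \left(-1625 + \left(22 - 3\right)\right) - 3356 = \left(-1625 + 19\right) - 3356 = -1606 - 3356 = -4962$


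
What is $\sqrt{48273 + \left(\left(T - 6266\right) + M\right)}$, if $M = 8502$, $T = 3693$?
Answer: $\sqrt{54202} \approx 232.81$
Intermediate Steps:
$\sqrt{48273 + \left(\left(T - 6266\right) + M\right)} = \sqrt{48273 + \left(\left(3693 - 6266\right) + 8502\right)} = \sqrt{48273 + \left(-2573 + 8502\right)} = \sqrt{48273 + 5929} = \sqrt{54202}$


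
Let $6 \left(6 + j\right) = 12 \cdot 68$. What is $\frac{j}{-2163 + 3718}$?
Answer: $\frac{26}{311} \approx 0.083601$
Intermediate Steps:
$j = 130$ ($j = -6 + \frac{12 \cdot 68}{6} = -6 + \frac{1}{6} \cdot 816 = -6 + 136 = 130$)
$\frac{j}{-2163 + 3718} = \frac{130}{-2163 + 3718} = \frac{130}{1555} = 130 \cdot \frac{1}{1555} = \frac{26}{311}$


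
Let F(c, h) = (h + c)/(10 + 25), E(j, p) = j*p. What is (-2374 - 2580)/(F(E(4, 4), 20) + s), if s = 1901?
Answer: -173390/66571 ≈ -2.6046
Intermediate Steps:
F(c, h) = c/35 + h/35 (F(c, h) = (c + h)/35 = (c + h)*(1/35) = c/35 + h/35)
(-2374 - 2580)/(F(E(4, 4), 20) + s) = (-2374 - 2580)/(((4*4)/35 + (1/35)*20) + 1901) = -4954/(((1/35)*16 + 4/7) + 1901) = -4954/((16/35 + 4/7) + 1901) = -4954/(36/35 + 1901) = -4954/66571/35 = -4954*35/66571 = -173390/66571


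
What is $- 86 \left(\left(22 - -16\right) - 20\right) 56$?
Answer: $-86688$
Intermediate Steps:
$- 86 \left(\left(22 - -16\right) - 20\right) 56 = - 86 \left(\left(22 + 16\right) - 20\right) 56 = - 86 \left(38 - 20\right) 56 = \left(-86\right) 18 \cdot 56 = \left(-1548\right) 56 = -86688$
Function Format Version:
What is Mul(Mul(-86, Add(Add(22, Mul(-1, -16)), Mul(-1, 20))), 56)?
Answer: -86688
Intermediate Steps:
Mul(Mul(-86, Add(Add(22, Mul(-1, -16)), Mul(-1, 20))), 56) = Mul(Mul(-86, Add(Add(22, 16), -20)), 56) = Mul(Mul(-86, Add(38, -20)), 56) = Mul(Mul(-86, 18), 56) = Mul(-1548, 56) = -86688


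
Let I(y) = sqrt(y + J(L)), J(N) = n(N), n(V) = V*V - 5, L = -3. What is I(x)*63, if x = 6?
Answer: 63*sqrt(10) ≈ 199.22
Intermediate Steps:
n(V) = -5 + V**2 (n(V) = V**2 - 5 = -5 + V**2)
J(N) = -5 + N**2
I(y) = sqrt(4 + y) (I(y) = sqrt(y + (-5 + (-3)**2)) = sqrt(y + (-5 + 9)) = sqrt(y + 4) = sqrt(4 + y))
I(x)*63 = sqrt(4 + 6)*63 = sqrt(10)*63 = 63*sqrt(10)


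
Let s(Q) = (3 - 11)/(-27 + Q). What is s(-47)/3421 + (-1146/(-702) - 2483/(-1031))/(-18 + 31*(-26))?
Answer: -7662511709/1572666189237 ≈ -0.0048723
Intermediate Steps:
s(Q) = -8/(-27 + Q)
s(-47)/3421 + (-1146/(-702) - 2483/(-1031))/(-18 + 31*(-26)) = -8/(-27 - 47)/3421 + (-1146/(-702) - 2483/(-1031))/(-18 + 31*(-26)) = -8/(-74)*(1/3421) + (-1146*(-1/702) - 2483*(-1/1031))/(-18 - 806) = -8*(-1/74)*(1/3421) + (191/117 + 2483/1031)/(-824) = (4/37)*(1/3421) + (487432/120627)*(-1/824) = 4/126577 - 60929/12424581 = -7662511709/1572666189237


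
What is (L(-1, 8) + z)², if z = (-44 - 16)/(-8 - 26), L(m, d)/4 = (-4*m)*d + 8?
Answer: 7562500/289 ≈ 26168.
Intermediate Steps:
L(m, d) = 32 - 16*d*m (L(m, d) = 4*((-4*m)*d + 8) = 4*(-4*d*m + 8) = 4*(8 - 4*d*m) = 32 - 16*d*m)
z = 30/17 (z = -60/(-34) = -60*(-1/34) = 30/17 ≈ 1.7647)
(L(-1, 8) + z)² = ((32 - 16*8*(-1)) + 30/17)² = ((32 + 128) + 30/17)² = (160 + 30/17)² = (2750/17)² = 7562500/289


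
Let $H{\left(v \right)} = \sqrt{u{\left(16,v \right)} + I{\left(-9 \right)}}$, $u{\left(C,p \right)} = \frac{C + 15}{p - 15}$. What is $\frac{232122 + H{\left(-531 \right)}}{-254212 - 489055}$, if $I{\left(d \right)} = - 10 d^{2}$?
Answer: $- \frac{232122}{743267} - \frac{i \sqrt{241490886}}{405823782} \approx -0.3123 - 3.8292 \cdot 10^{-5} i$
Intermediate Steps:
$u{\left(C,p \right)} = \frac{15 + C}{-15 + p}$
$H{\left(v \right)} = \sqrt{-810 + \frac{31}{-15 + v}}$ ($H{\left(v \right)} = \sqrt{\frac{15 + 16}{-15 + v} - 10 \left(-9\right)^{2}} = \sqrt{\frac{1}{-15 + v} 31 - 810} = \sqrt{\frac{31}{-15 + v} - 810} = \sqrt{-810 + \frac{31}{-15 + v}}$)
$\frac{232122 + H{\left(-531 \right)}}{-254212 - 489055} = \frac{232122 + \sqrt{\frac{12181 - -430110}{-15 - 531}}}{-254212 - 489055} = \frac{232122 + \sqrt{\frac{12181 + 430110}{-546}}}{-743267} = \left(232122 + \sqrt{\left(- \frac{1}{546}\right) 442291}\right) \left(- \frac{1}{743267}\right) = \left(232122 + \sqrt{- \frac{442291}{546}}\right) \left(- \frac{1}{743267}\right) = \left(232122 + \frac{i \sqrt{241490886}}{546}\right) \left(- \frac{1}{743267}\right) = - \frac{232122}{743267} - \frac{i \sqrt{241490886}}{405823782}$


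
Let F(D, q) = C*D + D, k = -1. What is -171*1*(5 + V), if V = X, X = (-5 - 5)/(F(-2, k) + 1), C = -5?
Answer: -665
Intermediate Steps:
F(D, q) = -4*D (F(D, q) = -5*D + D = -4*D)
X = -10/9 (X = (-5 - 5)/(-4*(-2) + 1) = -10/(8 + 1) = -10/9 ≈ -1.1111)
V = -10/9 ≈ -1.1111
-171*1*(5 + V) = -171*1*(5 - 10/9) = -171*1*(35/9) = -171*35/9 = -665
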